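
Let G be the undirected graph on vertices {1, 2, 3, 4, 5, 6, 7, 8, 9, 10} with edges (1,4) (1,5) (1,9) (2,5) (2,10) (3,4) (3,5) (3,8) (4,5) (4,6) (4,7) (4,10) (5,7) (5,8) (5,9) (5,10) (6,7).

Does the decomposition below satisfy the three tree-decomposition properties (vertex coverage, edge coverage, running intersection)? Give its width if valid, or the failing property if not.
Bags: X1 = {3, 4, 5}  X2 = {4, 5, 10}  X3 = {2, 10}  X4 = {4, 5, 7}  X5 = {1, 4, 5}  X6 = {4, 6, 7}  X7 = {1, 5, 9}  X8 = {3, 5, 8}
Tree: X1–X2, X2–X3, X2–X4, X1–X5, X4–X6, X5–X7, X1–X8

A tree decomposition must satisfy three properties: every vertex lies in some bag; for every edge, both endpoints lie together in some bag; and for every vertex, the bags containing it form a connected subtree. Here edge (5,2) lies in no bag, so the decomposition is invalid.

No — edge (5,2) lies in no bag.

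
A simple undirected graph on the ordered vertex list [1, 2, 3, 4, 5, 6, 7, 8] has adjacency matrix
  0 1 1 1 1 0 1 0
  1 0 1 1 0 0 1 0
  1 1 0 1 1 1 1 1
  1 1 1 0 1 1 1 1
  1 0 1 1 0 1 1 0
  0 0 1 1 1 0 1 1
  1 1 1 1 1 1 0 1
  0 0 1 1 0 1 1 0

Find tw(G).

A width-4 tree decomposition is:
Bags: B1 = {1, 2, 3, 4, 7}  B2 = {1, 3, 4, 5, 7}  B3 = {3, 4, 5, 6, 7}  B4 = {3, 4, 6, 7, 8}
Tree: B1–B2, B2–B3, B3–B4
Every bag has size at most 5, so the width is 5 − 1 = 4 and tw(G) ≤ 4. For the lower bound, the 5 vertices {3, 4, 6, 7, 8} are pairwise adjacent, and any tree decomposition puts a clique entirely inside one bag — forcing width ≥ 4. Therefore the treewidth is 4.

4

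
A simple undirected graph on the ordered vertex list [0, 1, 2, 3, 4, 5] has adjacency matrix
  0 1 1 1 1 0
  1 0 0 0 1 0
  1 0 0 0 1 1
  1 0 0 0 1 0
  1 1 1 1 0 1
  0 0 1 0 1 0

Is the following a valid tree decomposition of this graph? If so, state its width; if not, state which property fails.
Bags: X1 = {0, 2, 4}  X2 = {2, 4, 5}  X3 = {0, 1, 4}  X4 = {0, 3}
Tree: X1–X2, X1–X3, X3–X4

A tree decomposition must satisfy three properties: every vertex lies in some bag; for every edge, both endpoints lie together in some bag; and for every vertex, the bags containing it form a connected subtree. Here edge (4,3) lies in no bag, so the decomposition is invalid.

No — edge (4,3) lies in no bag.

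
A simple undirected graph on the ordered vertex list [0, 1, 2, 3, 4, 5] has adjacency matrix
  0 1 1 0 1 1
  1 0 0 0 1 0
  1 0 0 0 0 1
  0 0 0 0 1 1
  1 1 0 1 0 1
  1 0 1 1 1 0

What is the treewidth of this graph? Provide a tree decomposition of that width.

Treewidth 2.
Bags: B1 = {0, 4, 5}  B2 = {0, 1, 4}  B3 = {0, 2, 5}  B4 = {3, 4, 5}
Tree: B1–B2, B1–B3, B1–B4

The largest bag has 3 vertices, giving width 2; this decomposition certifies tw(G) ≤ 2. On the other hand G contains the 3-clique {0, 2, 5}. A clique must lie in a single bag of any decomposition, so no decomposition can have width below 2. Hence tw(G) = 2 exactly.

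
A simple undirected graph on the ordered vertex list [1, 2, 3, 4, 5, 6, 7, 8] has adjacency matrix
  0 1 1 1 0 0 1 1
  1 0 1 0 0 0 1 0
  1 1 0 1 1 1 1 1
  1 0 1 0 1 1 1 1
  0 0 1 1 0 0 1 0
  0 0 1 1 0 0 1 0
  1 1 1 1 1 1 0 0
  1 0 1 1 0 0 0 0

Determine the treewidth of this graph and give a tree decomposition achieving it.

Treewidth 3.
One such decomposition:
Bags: B1 = {1, 3, 4, 7}  B2 = {3, 4, 6, 7}  B3 = {3, 4, 5, 7}  B4 = {1, 2, 3, 7}  B5 = {1, 3, 4, 8}
Tree: B1–B2, B2–B3, B1–B4, B1–B5

Every bag has size at most 4, so the width is 4 − 1 = 3 and tw(G) ≤ 3. On the other hand G contains the 4-clique {1, 2, 3, 7}. A clique must lie in a single bag of any decomposition, so no decomposition can have width below 3. Combining the bounds, tw(G) = 3.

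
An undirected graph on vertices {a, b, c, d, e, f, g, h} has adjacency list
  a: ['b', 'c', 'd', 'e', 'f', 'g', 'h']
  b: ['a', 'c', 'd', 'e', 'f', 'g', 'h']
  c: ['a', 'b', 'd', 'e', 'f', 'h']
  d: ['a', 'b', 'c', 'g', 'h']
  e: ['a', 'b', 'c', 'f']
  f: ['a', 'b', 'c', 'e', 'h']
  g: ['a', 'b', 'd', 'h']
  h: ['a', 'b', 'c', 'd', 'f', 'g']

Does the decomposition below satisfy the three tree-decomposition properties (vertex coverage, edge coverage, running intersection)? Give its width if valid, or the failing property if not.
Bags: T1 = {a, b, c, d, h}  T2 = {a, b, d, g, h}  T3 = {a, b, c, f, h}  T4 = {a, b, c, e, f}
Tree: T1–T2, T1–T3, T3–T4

Checking the three conditions: (i) the bags cover all of {a, b, c, d, e, f, g, h}; (ii) for each edge, some bag contains both endpoints; (iii) the bags containing any fixed vertex form a subtree. All hold, so the decomposition is valid with width 5 − 1 = 4.

Yes; width 4.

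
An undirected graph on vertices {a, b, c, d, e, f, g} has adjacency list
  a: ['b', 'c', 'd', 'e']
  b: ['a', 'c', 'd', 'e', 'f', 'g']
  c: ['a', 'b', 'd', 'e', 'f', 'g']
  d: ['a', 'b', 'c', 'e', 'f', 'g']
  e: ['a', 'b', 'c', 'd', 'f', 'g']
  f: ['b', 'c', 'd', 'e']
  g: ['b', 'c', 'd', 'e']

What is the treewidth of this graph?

4

A width-4 tree decomposition is:
Bags: B1 = {a, b, c, d, e}  B2 = {b, c, d, e, f}  B3 = {b, c, d, e, g}
Tree: B1–B2, B1–B3
The largest bag has 5 vertices, giving width 4; this decomposition certifies tw(G) ≤ 4. Conversely, {b, c, d, e, g} is a clique of size 5, and the vertices of any clique must share a bag in every tree decomposition; so some bag has ≥ 5 vertices and tw(G) ≥ 4. The upper and lower bounds meet at 4, so that is the treewidth.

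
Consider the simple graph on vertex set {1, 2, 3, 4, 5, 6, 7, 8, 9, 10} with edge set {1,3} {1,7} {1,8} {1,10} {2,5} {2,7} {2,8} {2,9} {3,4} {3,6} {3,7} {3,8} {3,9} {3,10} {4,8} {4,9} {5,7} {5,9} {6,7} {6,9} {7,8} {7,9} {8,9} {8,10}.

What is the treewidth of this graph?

3

A width-3 tree decomposition is:
Bags: B1 = {2, 7, 8, 9}  B2 = {3, 7, 8, 9}  B3 = {3, 4, 8, 9}  B4 = {1, 3, 7, 8}  B5 = {2, 5, 7, 9}  B6 = {3, 6, 7, 9}  B7 = {1, 3, 8, 10}
Tree: B1–B2, B2–B3, B2–B4, B1–B5, B2–B6, B4–B7
Each bag holds 4 vertices, so the decomposition has width 3, which upper-bounds the treewidth. For the lower bound, the 4 vertices {2, 7, 8, 9} are pairwise adjacent, and any tree decomposition puts a clique entirely inside one bag — forcing width ≥ 3. Combining the bounds, tw(G) = 3.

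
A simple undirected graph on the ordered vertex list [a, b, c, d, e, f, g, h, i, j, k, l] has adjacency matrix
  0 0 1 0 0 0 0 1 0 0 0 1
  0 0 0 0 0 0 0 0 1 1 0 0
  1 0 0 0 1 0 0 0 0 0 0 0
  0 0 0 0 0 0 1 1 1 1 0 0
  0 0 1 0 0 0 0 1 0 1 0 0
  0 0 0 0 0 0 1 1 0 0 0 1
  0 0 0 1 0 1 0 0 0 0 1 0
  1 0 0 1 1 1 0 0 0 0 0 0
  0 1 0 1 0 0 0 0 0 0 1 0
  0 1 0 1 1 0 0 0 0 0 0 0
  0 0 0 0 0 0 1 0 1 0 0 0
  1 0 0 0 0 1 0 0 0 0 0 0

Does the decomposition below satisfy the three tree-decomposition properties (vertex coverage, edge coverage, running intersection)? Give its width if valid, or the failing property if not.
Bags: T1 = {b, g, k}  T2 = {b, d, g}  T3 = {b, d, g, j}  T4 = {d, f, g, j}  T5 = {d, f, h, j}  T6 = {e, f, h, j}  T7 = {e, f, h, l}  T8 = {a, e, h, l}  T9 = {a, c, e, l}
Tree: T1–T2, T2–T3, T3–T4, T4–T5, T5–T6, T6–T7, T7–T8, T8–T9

No — vertex i appears in no bag.

A tree decomposition must satisfy three properties: every vertex lies in some bag; for every edge, both endpoints lie together in some bag; and for every vertex, the bags containing it form a connected subtree. Here vertex i appears in no bag, so the decomposition is invalid.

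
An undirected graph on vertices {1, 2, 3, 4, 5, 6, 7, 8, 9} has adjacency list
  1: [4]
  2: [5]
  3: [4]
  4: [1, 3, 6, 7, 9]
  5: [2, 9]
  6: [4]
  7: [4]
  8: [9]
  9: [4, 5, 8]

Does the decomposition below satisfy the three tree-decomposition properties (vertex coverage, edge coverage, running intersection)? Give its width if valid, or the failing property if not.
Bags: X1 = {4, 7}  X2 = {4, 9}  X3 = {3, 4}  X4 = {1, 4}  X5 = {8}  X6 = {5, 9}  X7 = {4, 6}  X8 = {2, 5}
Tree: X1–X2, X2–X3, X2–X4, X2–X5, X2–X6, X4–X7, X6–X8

No — edge (9,8) lies in no bag.

A tree decomposition must satisfy three properties: every vertex lies in some bag; for every edge, both endpoints lie together in some bag; and for every vertex, the bags containing it form a connected subtree. Here edge (9,8) lies in no bag, so the decomposition is invalid.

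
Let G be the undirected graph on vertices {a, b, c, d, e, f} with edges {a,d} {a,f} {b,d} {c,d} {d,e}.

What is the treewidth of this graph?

A width-1 tree decomposition is:
Bags: B1 = {d, e}  B2 = {a, d}  B3 = {a, f}  B4 = {c, d}  B5 = {b, d}
Tree: B1–B2, B2–B3, B1–B4, B1–B5
The largest bag has 2 vertices, giving width 1; this decomposition certifies tw(G) ≤ 1. Since G has at least one edge (e.g. d–e), it is not an edgeless graph, so tw(G) ≥ 1. The upper and lower bounds meet at 1, so that is the treewidth.

1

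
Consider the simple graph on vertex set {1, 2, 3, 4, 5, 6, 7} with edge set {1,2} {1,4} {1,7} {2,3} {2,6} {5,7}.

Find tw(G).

1

A width-1 tree decomposition is:
Bags: B1 = {5, 7}  B2 = {1, 7}  B3 = {1, 4}  B4 = {1, 2}  B5 = {2, 3}  B6 = {2, 6}
Tree: B1–B2, B2–B3, B2–B4, B4–B5, B5–B6
The largest bag has 2 vertices, giving width 1; this decomposition certifies tw(G) ≤ 1. Any graph with an edge has treewidth ≥ 1, and G has the edge 5–7. Combining the bounds, tw(G) = 1.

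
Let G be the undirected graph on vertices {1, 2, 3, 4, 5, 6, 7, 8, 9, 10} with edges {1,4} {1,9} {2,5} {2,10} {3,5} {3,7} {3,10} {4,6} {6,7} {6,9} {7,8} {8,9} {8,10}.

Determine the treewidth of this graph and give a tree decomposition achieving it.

The largest bag has 3 vertices, giving width 2; this decomposition certifies tw(G) ≤ 2. For the lower bound, G contains the cycle 4–1–9–6–4, so G is not a forest; only forests have treewidth ≤ 1, hence tw(G) ≥ 2. Hence tw(G) = 2 exactly.

Treewidth 2.
One such decomposition:
Bags: B1 = {1, 4, 6}  B2 = {1, 6, 9}  B3 = {6, 7, 9}  B4 = {7, 8, 9}  B5 = {3, 7, 8}  B6 = {3, 8, 10}  B7 = {3, 5, 10}  B8 = {2, 5, 10}
Tree: B1–B2, B2–B3, B3–B4, B4–B5, B5–B6, B6–B7, B7–B8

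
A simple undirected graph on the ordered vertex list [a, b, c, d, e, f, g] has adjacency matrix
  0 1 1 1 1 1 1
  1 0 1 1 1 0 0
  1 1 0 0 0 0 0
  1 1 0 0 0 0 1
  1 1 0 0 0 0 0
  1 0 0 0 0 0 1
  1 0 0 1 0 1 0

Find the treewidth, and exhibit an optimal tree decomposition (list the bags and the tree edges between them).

The largest bag has 3 vertices, giving width 2; this decomposition certifies tw(G) ≤ 2. Conversely, {a, d, g} is a clique of size 3, and the vertices of any clique must share a bag in every tree decomposition; so some bag has ≥ 3 vertices and tw(G) ≥ 2. The upper and lower bounds meet at 2, so that is the treewidth.

Treewidth 2.
One optimal decomposition is:
Bags: B1 = {a, b, d}  B2 = {a, d, g}  B3 = {a, b, e}  B4 = {a, b, c}  B5 = {a, f, g}
Tree: B1–B2, B1–B3, B3–B4, B2–B5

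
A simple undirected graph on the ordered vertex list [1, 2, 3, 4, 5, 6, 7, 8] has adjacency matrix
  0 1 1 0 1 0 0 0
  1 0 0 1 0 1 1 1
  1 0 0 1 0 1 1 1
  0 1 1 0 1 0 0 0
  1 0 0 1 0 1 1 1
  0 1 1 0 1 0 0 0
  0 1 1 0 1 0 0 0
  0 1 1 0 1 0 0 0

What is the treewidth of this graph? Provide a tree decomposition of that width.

Treewidth 3.
One such decomposition:
Bags: B1 = {2, 3, 4, 5}  B2 = {2, 3, 5, 6}  B3 = {2, 3, 5, 7}  B4 = {1, 2, 3, 5}  B5 = {2, 3, 5, 8}
Tree: B1–B2, B2–B3, B3–B4, B4–B5

The largest bag has 4 vertices, giving width 3; this decomposition certifies tw(G) ≤ 3. For the lower bound: the 4 vertex sets {3,4}, {2,6}, {5}, {7} are disjoint, each induces a connected subgraph, and every pair is joined by at least one edge of G. Contracting each set to a single vertex therefore yields K_{4} as a minor, and since treewidth is minor-monotone, tw(G) ≥ tw(K_{4}) = 3. Therefore the treewidth is 3.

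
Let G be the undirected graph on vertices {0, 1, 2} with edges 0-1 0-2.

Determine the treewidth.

1

A width-1 tree decomposition is:
Bags: B1 = {0, 2}  B2 = {0, 1}
Tree: B1–B2
Every bag has size at most 2, so the width is 2 − 1 = 1 and tw(G) ≤ 1. Any graph with an edge has treewidth ≥ 1, and G has the edge 0–2. The upper and lower bounds meet at 1, so that is the treewidth.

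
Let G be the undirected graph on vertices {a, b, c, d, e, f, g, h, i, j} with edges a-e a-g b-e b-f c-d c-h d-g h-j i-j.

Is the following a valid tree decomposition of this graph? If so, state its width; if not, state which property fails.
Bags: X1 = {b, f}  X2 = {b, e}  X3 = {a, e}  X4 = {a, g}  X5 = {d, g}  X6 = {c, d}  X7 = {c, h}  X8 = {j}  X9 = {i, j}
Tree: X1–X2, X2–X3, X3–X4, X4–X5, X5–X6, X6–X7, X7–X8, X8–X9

A tree decomposition must satisfy three properties: every vertex lies in some bag; for every edge, both endpoints lie together in some bag; and for every vertex, the bags containing it form a connected subtree. Here edge (h,j) lies in no bag, so the decomposition is invalid.

No — edge (h,j) lies in no bag.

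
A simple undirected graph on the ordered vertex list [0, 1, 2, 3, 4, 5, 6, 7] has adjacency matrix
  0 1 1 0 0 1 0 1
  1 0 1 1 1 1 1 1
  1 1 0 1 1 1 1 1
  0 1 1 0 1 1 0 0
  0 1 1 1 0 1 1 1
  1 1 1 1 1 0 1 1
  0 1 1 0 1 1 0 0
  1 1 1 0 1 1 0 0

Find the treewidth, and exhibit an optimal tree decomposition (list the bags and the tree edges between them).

Treewidth 4.
Bags: B1 = {1, 2, 4, 5, 7}  B2 = {1, 2, 4, 5, 6}  B3 = {1, 2, 3, 4, 5}  B4 = {0, 1, 2, 5, 7}
Tree: B1–B2, B1–B3, B1–B4

The largest bag has 5 vertices, giving width 4; this decomposition certifies tw(G) ≤ 4. For the lower bound, the 5 vertices {0, 1, 2, 5, 7} are pairwise adjacent, and any tree decomposition puts a clique entirely inside one bag — forcing width ≥ 4. Combining the bounds, tw(G) = 4.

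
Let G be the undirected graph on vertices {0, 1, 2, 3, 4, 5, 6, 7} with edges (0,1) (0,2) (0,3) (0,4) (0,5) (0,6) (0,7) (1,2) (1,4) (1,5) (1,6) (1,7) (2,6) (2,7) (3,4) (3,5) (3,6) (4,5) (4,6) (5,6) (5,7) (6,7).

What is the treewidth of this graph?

4

A width-4 tree decomposition is:
Bags: B1 = {0, 1, 5, 6, 7}  B2 = {0, 1, 4, 5, 6}  B3 = {0, 3, 4, 5, 6}  B4 = {0, 1, 2, 6, 7}
Tree: B1–B2, B2–B3, B1–B4
The largest bag has 5 vertices, giving width 4; this decomposition certifies tw(G) ≤ 4. For the lower bound, the 5 vertices {0, 1, 2, 6, 7} are pairwise adjacent, and any tree decomposition puts a clique entirely inside one bag — forcing width ≥ 4. Hence tw(G) = 4 exactly.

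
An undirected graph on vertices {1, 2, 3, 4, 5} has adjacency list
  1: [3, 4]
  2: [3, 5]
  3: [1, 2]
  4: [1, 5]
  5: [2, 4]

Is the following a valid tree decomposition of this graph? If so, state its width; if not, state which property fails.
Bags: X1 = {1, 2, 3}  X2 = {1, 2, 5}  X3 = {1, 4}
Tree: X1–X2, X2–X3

A tree decomposition must satisfy three properties: every vertex lies in some bag; for every edge, both endpoints lie together in some bag; and for every vertex, the bags containing it form a connected subtree. Here edge (5,4) lies in no bag, so the decomposition is invalid.

No — edge (5,4) lies in no bag.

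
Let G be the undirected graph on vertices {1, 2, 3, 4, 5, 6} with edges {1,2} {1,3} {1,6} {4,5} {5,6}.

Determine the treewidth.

1

A width-1 tree decomposition is:
Bags: B1 = {5, 6}  B2 = {1, 6}  B3 = {1, 3}  B4 = {1, 2}  B5 = {4, 5}
Tree: B1–B2, B2–B3, B3–B4, B1–B5
The largest bag has 2 vertices, giving width 1; this decomposition certifies tw(G) ≤ 1. G has an edge, so its treewidth is at least 1. The upper and lower bounds meet at 1, so that is the treewidth.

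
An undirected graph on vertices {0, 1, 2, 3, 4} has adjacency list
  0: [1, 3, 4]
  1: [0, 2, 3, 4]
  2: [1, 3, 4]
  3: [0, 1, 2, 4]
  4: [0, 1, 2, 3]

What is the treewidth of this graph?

3

A width-3 tree decomposition is:
Bags: B1 = {1, 2, 3, 4}  B2 = {0, 1, 3, 4}
Tree: B1–B2
Each bag holds 4 vertices, so the decomposition has width 3, which upper-bounds the treewidth. For the lower bound, the 4 vertices {0, 1, 3, 4} are pairwise adjacent, and any tree decomposition puts a clique entirely inside one bag — forcing width ≥ 3. Hence tw(G) = 3 exactly.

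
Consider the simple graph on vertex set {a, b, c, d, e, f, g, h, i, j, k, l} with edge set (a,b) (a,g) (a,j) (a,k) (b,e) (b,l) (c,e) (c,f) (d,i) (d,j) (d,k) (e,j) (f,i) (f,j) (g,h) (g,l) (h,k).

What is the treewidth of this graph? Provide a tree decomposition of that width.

Treewidth 3.
Bags: B1 = {g, h, k, l}  B2 = {a, g, k, l}  B3 = {a, b, k, l}  B4 = {a, b, d, k}  B5 = {a, b, d, j}  B6 = {b, d, e, j}  B7 = {d, e, i, j}  B8 = {e, f, i, j}  B9 = {c, e, f, i}
Tree: B1–B2, B2–B3, B3–B4, B4–B5, B5–B6, B6–B7, B7–B8, B8–B9

Each bag holds 4 vertices, so the decomposition has width 3, which upper-bounds the treewidth. For the lower bound: the 4 vertex sets {g,h,l}, {k}, {a}, {b,d,e,j} are disjoint, each induces a connected subgraph, and every pair is joined by at least one edge of G. Contracting each set to a single vertex therefore yields K_{4} as a minor, and since treewidth is minor-monotone, tw(G) ≥ tw(K_{4}) = 3. Hence tw(G) = 3 exactly.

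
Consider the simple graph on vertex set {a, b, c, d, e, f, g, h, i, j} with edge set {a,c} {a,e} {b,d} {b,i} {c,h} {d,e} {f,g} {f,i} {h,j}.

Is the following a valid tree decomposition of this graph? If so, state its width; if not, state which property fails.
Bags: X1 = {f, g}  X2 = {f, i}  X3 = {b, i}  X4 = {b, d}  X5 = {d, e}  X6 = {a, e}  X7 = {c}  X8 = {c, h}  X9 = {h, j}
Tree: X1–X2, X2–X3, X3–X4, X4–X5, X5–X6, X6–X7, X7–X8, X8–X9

A tree decomposition must satisfy three properties: every vertex lies in some bag; for every edge, both endpoints lie together in some bag; and for every vertex, the bags containing it form a connected subtree. Here edge (a,c) lies in no bag, so the decomposition is invalid.

No — edge (a,c) lies in no bag.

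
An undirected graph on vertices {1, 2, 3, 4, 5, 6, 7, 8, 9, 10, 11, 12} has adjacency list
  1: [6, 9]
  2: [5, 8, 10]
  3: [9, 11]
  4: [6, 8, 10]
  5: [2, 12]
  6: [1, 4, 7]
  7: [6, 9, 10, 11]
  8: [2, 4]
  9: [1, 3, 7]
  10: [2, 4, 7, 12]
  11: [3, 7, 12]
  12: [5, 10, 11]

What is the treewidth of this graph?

3

A width-3 tree decomposition is:
Bags: B1 = {2, 4, 5, 8}  B2 = {2, 4, 5, 10}  B3 = {4, 5, 10, 12}  B4 = {4, 6, 10, 12}  B5 = {6, 7, 10, 12}  B6 = {6, 7, 11, 12}  B7 = {1, 6, 7, 11}  B8 = {1, 7, 9, 11}  B9 = {1, 3, 9, 11}
Tree: B1–B2, B2–B3, B3–B4, B4–B5, B5–B6, B6–B7, B7–B8, B8–B9
Every bag has size at most 4, so the width is 4 − 1 = 3 and tw(G) ≤ 3. For the lower bound: the 4 vertex sets {2,5,8}, {4}, {10}, {6,7,11,12} are disjoint, each induces a connected subgraph, and every pair is joined by at least one edge of G. Contracting each set to a single vertex therefore yields K_{4} as a minor, and since treewidth is minor-monotone, tw(G) ≥ tw(K_{4}) = 3. Combining the bounds, tw(G) = 3.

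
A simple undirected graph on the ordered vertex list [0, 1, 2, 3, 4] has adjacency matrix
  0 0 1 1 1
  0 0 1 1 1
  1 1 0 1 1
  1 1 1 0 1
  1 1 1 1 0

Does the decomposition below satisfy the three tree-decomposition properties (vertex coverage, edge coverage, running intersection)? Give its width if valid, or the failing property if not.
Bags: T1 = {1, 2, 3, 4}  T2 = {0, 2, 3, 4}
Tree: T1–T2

Yes; width 3.

Checking the three conditions: (i) the bags cover all of {0, 1, 2, 3, 4}; (ii) for each edge, some bag contains both endpoints; (iii) the bags containing any fixed vertex form a subtree. All hold, so the decomposition is valid with width 4 − 1 = 3.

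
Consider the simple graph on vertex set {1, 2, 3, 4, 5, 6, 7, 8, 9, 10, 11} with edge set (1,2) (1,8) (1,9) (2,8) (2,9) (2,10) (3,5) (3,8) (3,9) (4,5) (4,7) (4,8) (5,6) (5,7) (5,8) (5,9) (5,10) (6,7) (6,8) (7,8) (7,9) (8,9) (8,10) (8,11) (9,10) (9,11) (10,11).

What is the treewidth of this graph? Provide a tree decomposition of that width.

The largest bag has 4 vertices, giving width 3; this decomposition certifies tw(G) ≤ 3. Conversely, {1, 2, 8, 9} is a clique of size 4, and the vertices of any clique must share a bag in every tree decomposition; so some bag has ≥ 4 vertices and tw(G) ≥ 3. Therefore the treewidth is 3.

Treewidth 3.
One optimal decomposition is:
Bags: B1 = {5, 8, 9, 10}  B2 = {2, 8, 9, 10}  B3 = {1, 2, 8, 9}  B4 = {8, 9, 10, 11}  B5 = {3, 5, 8, 9}  B6 = {5, 7, 8, 9}  B7 = {4, 5, 7, 8}  B8 = {5, 6, 7, 8}
Tree: B1–B2, B2–B3, B1–B4, B1–B5, B1–B6, B6–B7, B7–B8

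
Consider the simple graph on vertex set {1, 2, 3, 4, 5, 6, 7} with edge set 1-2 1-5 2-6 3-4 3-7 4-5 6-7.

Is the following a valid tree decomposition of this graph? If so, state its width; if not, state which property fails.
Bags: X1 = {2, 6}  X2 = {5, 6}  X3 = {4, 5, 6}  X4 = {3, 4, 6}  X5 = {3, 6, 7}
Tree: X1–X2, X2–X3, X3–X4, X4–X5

A tree decomposition must satisfy three properties: every vertex lies in some bag; for every edge, both endpoints lie together in some bag; and for every vertex, the bags containing it form a connected subtree. Here vertex 1 appears in no bag, so the decomposition is invalid.

No — vertex 1 appears in no bag.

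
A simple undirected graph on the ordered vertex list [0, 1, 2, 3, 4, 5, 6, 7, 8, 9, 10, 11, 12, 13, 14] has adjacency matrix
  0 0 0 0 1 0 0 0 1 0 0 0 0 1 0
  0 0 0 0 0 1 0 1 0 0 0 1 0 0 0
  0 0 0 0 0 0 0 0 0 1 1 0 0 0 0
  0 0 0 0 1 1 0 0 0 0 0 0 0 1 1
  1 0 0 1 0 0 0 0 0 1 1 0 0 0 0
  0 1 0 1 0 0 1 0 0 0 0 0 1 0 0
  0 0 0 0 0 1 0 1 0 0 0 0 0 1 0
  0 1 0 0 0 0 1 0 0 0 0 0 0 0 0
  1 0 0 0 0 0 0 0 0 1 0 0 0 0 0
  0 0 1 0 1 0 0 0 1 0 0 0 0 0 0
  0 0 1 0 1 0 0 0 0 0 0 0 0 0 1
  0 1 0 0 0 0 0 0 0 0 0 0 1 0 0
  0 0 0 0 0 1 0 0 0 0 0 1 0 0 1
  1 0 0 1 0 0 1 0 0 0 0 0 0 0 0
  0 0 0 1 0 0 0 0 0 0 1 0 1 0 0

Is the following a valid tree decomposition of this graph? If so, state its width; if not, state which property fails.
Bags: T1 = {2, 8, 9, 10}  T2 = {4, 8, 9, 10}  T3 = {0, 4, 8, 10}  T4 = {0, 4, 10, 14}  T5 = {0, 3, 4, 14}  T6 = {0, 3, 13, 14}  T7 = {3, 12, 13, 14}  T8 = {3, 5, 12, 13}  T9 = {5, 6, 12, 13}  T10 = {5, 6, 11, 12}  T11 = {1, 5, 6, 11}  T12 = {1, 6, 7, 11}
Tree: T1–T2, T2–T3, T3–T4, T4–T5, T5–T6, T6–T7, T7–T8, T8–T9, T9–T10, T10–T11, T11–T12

Yes; width 3.

Checking the three conditions: (i) the bags cover all of {0, 1, 2, 3, 4, 5, 6, 7, 8, 9, 10, 11, 12, 13, 14}; (ii) for each edge, some bag contains both endpoints; (iii) the bags containing any fixed vertex form a subtree. All hold, so the decomposition is valid with width 4 − 1 = 3.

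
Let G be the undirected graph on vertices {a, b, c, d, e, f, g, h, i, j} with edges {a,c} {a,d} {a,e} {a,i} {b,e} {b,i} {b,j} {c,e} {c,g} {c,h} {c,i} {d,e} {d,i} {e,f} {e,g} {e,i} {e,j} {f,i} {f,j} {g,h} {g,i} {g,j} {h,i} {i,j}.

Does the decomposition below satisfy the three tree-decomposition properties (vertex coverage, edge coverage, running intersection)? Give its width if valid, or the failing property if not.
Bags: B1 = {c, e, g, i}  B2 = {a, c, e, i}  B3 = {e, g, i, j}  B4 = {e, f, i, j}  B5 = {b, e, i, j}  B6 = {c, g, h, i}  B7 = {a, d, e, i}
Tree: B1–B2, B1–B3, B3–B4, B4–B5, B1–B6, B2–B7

Yes; width 3.

Checking the three conditions: (i) the bags cover all of {a, b, c, d, e, f, g, h, i, j}; (ii) for each edge, some bag contains both endpoints; (iii) the bags containing any fixed vertex form a subtree. All hold, so the decomposition is valid with width 4 − 1 = 3.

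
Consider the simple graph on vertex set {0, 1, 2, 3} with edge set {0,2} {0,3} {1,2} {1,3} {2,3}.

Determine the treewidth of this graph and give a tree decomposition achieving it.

Treewidth 2.
One optimal decomposition is:
Bags: B1 = {1, 2, 3}  B2 = {0, 2, 3}
Tree: B1–B2

Every bag has size at most 3, so the width is 3 − 1 = 2 and tw(G) ≤ 2. For the lower bound, the 3 vertices {0, 2, 3} are pairwise adjacent, and any tree decomposition puts a clique entirely inside one bag — forcing width ≥ 2. The upper and lower bounds meet at 2, so that is the treewidth.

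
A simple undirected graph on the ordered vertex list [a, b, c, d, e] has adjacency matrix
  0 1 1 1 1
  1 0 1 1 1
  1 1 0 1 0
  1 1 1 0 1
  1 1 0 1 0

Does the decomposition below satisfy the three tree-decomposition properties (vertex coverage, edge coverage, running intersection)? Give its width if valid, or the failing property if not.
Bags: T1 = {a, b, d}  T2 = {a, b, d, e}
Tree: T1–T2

No — vertex c appears in no bag.

A tree decomposition must satisfy three properties: every vertex lies in some bag; for every edge, both endpoints lie together in some bag; and for every vertex, the bags containing it form a connected subtree. Here vertex c appears in no bag, so the decomposition is invalid.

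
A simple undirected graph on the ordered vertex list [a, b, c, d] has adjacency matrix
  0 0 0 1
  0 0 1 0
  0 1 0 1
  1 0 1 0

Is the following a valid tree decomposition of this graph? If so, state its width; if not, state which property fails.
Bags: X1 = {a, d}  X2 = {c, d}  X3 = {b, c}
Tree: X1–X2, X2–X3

Vertex coverage: the bags together contain {a, b, c, d}, the full vertex set. Edge coverage: each edge of G has both endpoints in at least one bag. Running intersection: for every vertex, the bags containing it form a connected subtree. All three properties hold, so this is a valid tree decomposition of width max|bag| − 1 = 1, and hence tw(G) ≤ 1.

Yes; width 1.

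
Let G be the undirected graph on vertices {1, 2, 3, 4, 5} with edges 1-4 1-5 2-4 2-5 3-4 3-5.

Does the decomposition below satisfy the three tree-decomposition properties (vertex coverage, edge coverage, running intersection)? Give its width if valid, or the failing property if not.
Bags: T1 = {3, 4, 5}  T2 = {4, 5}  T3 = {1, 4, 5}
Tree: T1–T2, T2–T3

A tree decomposition must satisfy three properties: every vertex lies in some bag; for every edge, both endpoints lie together in some bag; and for every vertex, the bags containing it form a connected subtree. Here vertex 2 appears in no bag, so the decomposition is invalid.

No — vertex 2 appears in no bag.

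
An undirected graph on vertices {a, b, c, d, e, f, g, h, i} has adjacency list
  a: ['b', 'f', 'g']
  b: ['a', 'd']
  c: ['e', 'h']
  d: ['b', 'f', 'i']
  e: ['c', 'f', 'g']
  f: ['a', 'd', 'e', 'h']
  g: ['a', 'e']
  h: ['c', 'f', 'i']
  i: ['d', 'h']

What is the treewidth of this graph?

A width-3 tree decomposition is:
Bags: B1 = {a, b, d, i}  B2 = {a, d, f, i}  B3 = {a, f, h, i}  B4 = {a, f, g, h}  B5 = {e, f, g, h}  B6 = {c, e, g, h}
Tree: B1–B2, B2–B3, B3–B4, B4–B5, B5–B6
The largest bag has 4 vertices, giving width 3; this decomposition certifies tw(G) ≤ 3. For the lower bound: the 4 vertex sets {b,d,i}, {a}, {f}, {c,e,g,h} are disjoint, each induces a connected subgraph, and every pair is joined by at least one edge of G. Contracting each set to a single vertex therefore yields K_{4} as a minor, and since treewidth is minor-monotone, tw(G) ≥ tw(K_{4}) = 3. The upper and lower bounds meet at 3, so that is the treewidth.

3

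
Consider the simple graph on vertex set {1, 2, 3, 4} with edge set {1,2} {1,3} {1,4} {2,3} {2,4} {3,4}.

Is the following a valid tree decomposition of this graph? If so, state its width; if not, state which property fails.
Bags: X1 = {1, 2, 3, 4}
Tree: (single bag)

Yes; width 3.

Every vertex of G appears in some bag (union = {1, 2, 3, 4}); every edge is covered by a bag; and for each vertex v the set of bags containing v is connected in the bag tree. The decomposition is therefore valid. The largest bag has 4 vertices, so the width is 3.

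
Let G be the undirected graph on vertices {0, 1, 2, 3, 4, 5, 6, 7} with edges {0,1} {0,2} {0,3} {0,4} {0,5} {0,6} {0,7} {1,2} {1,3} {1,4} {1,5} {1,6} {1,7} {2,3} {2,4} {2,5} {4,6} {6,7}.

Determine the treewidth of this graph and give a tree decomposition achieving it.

Treewidth 3.
Bags: B1 = {0, 1, 4, 6}  B2 = {0, 1, 2, 4}  B3 = {0, 1, 2, 3}  B4 = {0, 1, 6, 7}  B5 = {0, 1, 2, 5}
Tree: B1–B2, B2–B3, B1–B4, B3–B5

Every bag has size at most 4, so the width is 4 − 1 = 3 and tw(G) ≤ 3. For the lower bound, the 4 vertices {0, 1, 2, 3} are pairwise adjacent, and any tree decomposition puts a clique entirely inside one bag — forcing width ≥ 3. Therefore the treewidth is 3.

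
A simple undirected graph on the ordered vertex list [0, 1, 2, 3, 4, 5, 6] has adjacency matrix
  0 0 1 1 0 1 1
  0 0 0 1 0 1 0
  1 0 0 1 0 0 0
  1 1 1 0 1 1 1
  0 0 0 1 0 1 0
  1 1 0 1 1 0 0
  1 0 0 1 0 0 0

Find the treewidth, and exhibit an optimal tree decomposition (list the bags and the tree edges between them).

Each bag holds 3 vertices, so the decomposition has width 2, which upper-bounds the treewidth. On the other hand G contains the 3-clique {0, 2, 3}. A clique must lie in a single bag of any decomposition, so no decomposition can have width below 2. Therefore the treewidth is 2.

Treewidth 2.
One optimal decomposition is:
Bags: B1 = {0, 3, 6}  B2 = {0, 3, 5}  B3 = {1, 3, 5}  B4 = {0, 2, 3}  B5 = {3, 4, 5}
Tree: B1–B2, B2–B3, B2–B4, B3–B5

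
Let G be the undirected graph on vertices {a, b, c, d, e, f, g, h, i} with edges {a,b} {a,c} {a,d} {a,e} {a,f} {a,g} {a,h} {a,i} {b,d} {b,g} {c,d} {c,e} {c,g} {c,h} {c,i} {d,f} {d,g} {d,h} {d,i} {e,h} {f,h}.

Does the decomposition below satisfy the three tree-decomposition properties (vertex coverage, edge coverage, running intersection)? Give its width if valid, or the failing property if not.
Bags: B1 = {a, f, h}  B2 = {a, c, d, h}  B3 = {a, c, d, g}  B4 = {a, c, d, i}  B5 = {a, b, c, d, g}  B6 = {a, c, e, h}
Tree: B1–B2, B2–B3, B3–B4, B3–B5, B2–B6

No — edge (d,f) lies in no bag.

A tree decomposition must satisfy three properties: every vertex lies in some bag; for every edge, both endpoints lie together in some bag; and for every vertex, the bags containing it form a connected subtree. Here edge (d,f) lies in no bag, so the decomposition is invalid.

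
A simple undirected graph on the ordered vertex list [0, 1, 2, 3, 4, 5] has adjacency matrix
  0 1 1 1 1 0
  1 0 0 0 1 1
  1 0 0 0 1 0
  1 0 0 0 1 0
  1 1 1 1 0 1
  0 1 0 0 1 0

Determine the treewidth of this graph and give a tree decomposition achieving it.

Treewidth 2.
Bags: B1 = {0, 2, 4}  B2 = {0, 3, 4}  B3 = {0, 1, 4}  B4 = {1, 4, 5}
Tree: B1–B2, B1–B3, B3–B4

The largest bag has 3 vertices, giving width 2; this decomposition certifies tw(G) ≤ 2. For the lower bound, the 3 vertices {0, 1, 4} are pairwise adjacent, and any tree decomposition puts a clique entirely inside one bag — forcing width ≥ 2. Combining the bounds, tw(G) = 2.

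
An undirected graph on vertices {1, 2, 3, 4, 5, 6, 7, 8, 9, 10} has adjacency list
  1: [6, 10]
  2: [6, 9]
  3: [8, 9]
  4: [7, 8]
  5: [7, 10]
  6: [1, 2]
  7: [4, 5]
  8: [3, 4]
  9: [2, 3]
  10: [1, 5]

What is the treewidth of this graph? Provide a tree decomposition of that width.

Treewidth 2.
Bags: B1 = {4, 5, 7}  B2 = {4, 5, 8}  B3 = {3, 5, 8}  B4 = {3, 5, 9}  B5 = {2, 5, 9}  B6 = {2, 5, 6}  B7 = {1, 5, 6}  B8 = {1, 5, 10}
Tree: B1–B2, B2–B3, B3–B4, B4–B5, B5–B6, B6–B7, B7–B8

Each bag holds 3 vertices, so the decomposition has width 2, which upper-bounds the treewidth. The edges 5–7–4–8–3–9–2–6–1–10–5 form a cycle, so G is not a tree and its treewidth is at least 2. Hence tw(G) = 2 exactly.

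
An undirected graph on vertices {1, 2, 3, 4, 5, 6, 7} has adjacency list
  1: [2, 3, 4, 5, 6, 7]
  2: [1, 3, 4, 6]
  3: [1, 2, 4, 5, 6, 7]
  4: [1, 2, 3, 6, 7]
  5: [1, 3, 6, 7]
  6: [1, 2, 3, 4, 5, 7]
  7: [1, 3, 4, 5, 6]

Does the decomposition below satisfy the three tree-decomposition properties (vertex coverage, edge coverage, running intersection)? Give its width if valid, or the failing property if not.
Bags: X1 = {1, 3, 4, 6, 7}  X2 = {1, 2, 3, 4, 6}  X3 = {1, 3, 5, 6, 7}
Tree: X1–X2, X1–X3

Every vertex of G appears in some bag (union = {1, 2, 3, 4, 5, 6, 7}); every edge is covered by a bag; and for each vertex v the set of bags containing v is connected in the bag tree. The decomposition is therefore valid. The largest bag has 5 vertices, so the width is 4.

Yes; width 4.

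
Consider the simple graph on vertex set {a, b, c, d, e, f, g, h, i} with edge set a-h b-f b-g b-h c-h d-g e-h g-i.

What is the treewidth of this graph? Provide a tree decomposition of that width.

Treewidth 1.
One optimal decomposition is:
Bags: B1 = {b, h}  B2 = {b, g}  B3 = {a, h}  B4 = {c, h}  B5 = {b, f}  B6 = {g, i}  B7 = {d, g}  B8 = {e, h}
Tree: B1–B2, B1–B3, B3–B4, B1–B5, B2–B6, B2–B7, B4–B8

The largest bag has 2 vertices, giving width 1; this decomposition certifies tw(G) ≤ 1. G has an edge, so its treewidth is at least 1. Combining the bounds, tw(G) = 1.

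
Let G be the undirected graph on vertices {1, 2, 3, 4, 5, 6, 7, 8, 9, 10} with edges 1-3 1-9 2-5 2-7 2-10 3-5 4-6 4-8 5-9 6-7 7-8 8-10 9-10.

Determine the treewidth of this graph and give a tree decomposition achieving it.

The largest bag has 3 vertices, giving width 2; this decomposition certifies tw(G) ≤ 2. Since 3–1–9–5–3 is a cycle in G, G is not acyclic. Forests are exactly the graphs of treewidth ≤ 1, so tw(G) ≥ 2. Therefore the treewidth is 2.

Treewidth 2.
One such decomposition:
Bags: B1 = {1, 3, 5}  B2 = {1, 5, 9}  B3 = {2, 5, 9}  B4 = {2, 9, 10}  B5 = {2, 7, 10}  B6 = {7, 8, 10}  B7 = {6, 7, 8}  B8 = {4, 6, 8}
Tree: B1–B2, B2–B3, B3–B4, B4–B5, B5–B6, B6–B7, B7–B8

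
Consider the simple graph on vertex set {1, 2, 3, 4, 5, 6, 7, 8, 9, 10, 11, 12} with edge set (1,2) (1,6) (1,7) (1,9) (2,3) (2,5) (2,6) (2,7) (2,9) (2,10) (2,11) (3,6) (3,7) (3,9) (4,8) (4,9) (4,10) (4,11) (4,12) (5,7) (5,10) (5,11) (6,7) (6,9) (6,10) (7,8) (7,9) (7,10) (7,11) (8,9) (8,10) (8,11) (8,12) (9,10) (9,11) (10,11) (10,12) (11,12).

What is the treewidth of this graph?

A width-4 tree decomposition is:
Bags: B1 = {2, 3, 6, 7, 9}  B2 = {2, 6, 7, 9, 10}  B3 = {2, 7, 9, 10, 11}  B4 = {7, 8, 9, 10, 11}  B5 = {4, 8, 9, 10, 11}  B6 = {4, 8, 10, 11, 12}  B7 = {2, 5, 7, 10, 11}  B8 = {1, 2, 6, 7, 9}
Tree: B1–B2, B2–B3, B3–B4, B4–B5, B5–B6, B3–B7, B2–B8
Every bag has size at most 5, so the width is 5 − 1 = 4 and tw(G) ≤ 4. On the other hand G contains the 5-clique {4, 8, 9, 10, 11}. A clique must lie in a single bag of any decomposition, so no decomposition can have width below 4. Combining the bounds, tw(G) = 4.

4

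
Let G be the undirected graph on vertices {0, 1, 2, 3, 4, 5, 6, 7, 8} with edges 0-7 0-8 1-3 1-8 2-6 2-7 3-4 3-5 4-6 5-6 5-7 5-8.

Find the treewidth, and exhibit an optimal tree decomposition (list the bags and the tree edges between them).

Each bag holds 4 vertices, so the decomposition has width 3, which upper-bounds the treewidth. For the lower bound: the 4 vertex sets {0,1,8}, {7}, {5}, {2,3,4,6} are disjoint, each induces a connected subgraph, and every pair is joined by at least one edge of G. Contracting each set to a single vertex therefore yields K_{4} as a minor, and since treewidth is minor-monotone, tw(G) ≥ tw(K_{4}) = 3. The upper and lower bounds meet at 3, so that is the treewidth.

Treewidth 3.
One such decomposition:
Bags: B1 = {0, 1, 7, 8}  B2 = {1, 5, 7, 8}  B3 = {1, 3, 5, 7}  B4 = {2, 3, 5, 7}  B5 = {2, 3, 5, 6}  B6 = {2, 3, 4, 6}
Tree: B1–B2, B2–B3, B3–B4, B4–B5, B5–B6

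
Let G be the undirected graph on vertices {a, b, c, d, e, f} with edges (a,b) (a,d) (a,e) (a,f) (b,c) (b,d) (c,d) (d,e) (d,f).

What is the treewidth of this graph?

A width-2 tree decomposition is:
Bags: B1 = {a, d, e}  B2 = {a, b, d}  B3 = {a, d, f}  B4 = {b, c, d}
Tree: B1–B2, B1–B3, B2–B4
Each bag holds 3 vertices, so the decomposition has width 2, which upper-bounds the treewidth. On the other hand G contains the 3-clique {b, c, d}. A clique must lie in a single bag of any decomposition, so no decomposition can have width below 2. Hence tw(G) = 2 exactly.

2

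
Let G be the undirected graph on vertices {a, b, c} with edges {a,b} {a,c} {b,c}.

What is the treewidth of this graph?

2

A width-2 tree decomposition is:
Bags: B1 = {a, b, c}
Tree: (single bag)
With just one bag of size 3, the width is 3 − 1 = 2, so tw(G) ≤ 2. Conversely, {a, b, c} is a clique of size 3, and the vertices of any clique must share a bag in every tree decomposition; so some bag has ≥ 3 vertices and tw(G) ≥ 2. Hence tw(G) = 2 exactly.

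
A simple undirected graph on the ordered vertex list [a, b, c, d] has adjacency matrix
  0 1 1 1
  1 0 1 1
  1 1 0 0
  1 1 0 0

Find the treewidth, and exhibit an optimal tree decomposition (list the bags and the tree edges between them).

Every bag has size at most 3, so the width is 3 − 1 = 2 and tw(G) ≤ 2. On the other hand G contains the 3-clique {a, b, d}. A clique must lie in a single bag of any decomposition, so no decomposition can have width below 2. Combining the bounds, tw(G) = 2.

Treewidth 2.
One such decomposition:
Bags: B1 = {a, b, d}  B2 = {a, b, c}
Tree: B1–B2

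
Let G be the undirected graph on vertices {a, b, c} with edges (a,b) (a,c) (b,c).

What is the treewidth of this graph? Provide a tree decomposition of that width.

A single bag containing all 3 vertices is trivially a valid decomposition of width 2. On the other hand G contains the 3-clique {a, b, c}. A clique must lie in a single bag of any decomposition, so no decomposition can have width below 2. Hence tw(G) = 2 exactly.

Treewidth 2.
One optimal decomposition is:
Bags: B1 = {a, b, c}
Tree: (single bag)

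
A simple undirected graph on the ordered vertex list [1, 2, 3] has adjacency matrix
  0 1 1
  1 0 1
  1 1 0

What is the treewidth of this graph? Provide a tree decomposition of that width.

Treewidth 2.
Bags: B1 = {1, 2, 3}
Tree: (single bag)

With just one bag of size 3, the width is 3 − 1 = 2, so tw(G) ≤ 2. For the lower bound, the 3 vertices {1, 2, 3} are pairwise adjacent, and any tree decomposition puts a clique entirely inside one bag — forcing width ≥ 2. Hence tw(G) = 2 exactly.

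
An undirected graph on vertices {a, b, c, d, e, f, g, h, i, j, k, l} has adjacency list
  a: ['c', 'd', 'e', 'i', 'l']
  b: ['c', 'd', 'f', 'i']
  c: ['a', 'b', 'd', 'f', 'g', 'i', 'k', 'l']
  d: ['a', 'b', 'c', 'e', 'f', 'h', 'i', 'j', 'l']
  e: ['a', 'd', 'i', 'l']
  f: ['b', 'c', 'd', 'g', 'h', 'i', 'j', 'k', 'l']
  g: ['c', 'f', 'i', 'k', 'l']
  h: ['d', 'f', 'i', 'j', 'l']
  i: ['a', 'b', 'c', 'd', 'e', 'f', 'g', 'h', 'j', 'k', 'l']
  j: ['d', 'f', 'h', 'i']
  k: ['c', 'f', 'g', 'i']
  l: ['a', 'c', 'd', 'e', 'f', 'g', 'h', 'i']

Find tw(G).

4

A width-4 tree decomposition is:
Bags: B1 = {d, f, h, i, l}  B2 = {c, d, f, i, l}  B3 = {a, c, d, i, l}  B4 = {a, d, e, i, l}  B5 = {d, f, h, i, j}  B6 = {b, c, d, f, i}  B7 = {c, f, g, i, l}  B8 = {c, f, g, i, k}
Tree: B1–B2, B2–B3, B3–B4, B1–B5, B2–B6, B2–B7, B7–B8
Each bag holds 5 vertices, so the decomposition has width 4, which upper-bounds the treewidth. For the lower bound, the 5 vertices {a, d, e, i, l} are pairwise adjacent, and any tree decomposition puts a clique entirely inside one bag — forcing width ≥ 4. The upper and lower bounds meet at 4, so that is the treewidth.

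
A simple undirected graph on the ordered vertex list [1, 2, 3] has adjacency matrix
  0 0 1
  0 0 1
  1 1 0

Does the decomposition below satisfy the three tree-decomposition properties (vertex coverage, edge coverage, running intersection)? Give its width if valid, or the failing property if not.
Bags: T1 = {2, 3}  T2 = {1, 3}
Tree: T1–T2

Every vertex of G appears in some bag (union = {1, 2, 3}); every edge is covered by a bag; and for each vertex v the set of bags containing v is connected in the bag tree. The decomposition is therefore valid. The largest bag has 2 vertices, so the width is 1.

Yes; width 1.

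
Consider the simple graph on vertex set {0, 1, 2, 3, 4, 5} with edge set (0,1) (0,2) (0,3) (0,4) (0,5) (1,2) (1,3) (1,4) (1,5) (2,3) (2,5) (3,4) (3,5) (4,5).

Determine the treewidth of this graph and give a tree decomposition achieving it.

The largest bag has 5 vertices, giving width 4; this decomposition certifies tw(G) ≤ 4. For the lower bound, the 5 vertices {0, 1, 2, 3, 5} are pairwise adjacent, and any tree decomposition puts a clique entirely inside one bag — forcing width ≥ 4. The upper and lower bounds meet at 4, so that is the treewidth.

Treewidth 4.
One optimal decomposition is:
Bags: B1 = {0, 1, 2, 3, 5}  B2 = {0, 1, 3, 4, 5}
Tree: B1–B2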